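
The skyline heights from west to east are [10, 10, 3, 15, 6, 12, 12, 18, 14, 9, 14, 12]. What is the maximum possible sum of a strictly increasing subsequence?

Let S[i] be the best sum of a strictly increasing subsequence ending at i:
i:      1  2  3  4  5  6  7  8  9 10 11 12
a[i]:  10 10  3 15  6 12 12 18 14  9 14 12
S:     10 10  3 25  9 22 22 43 36 18 36 30
Maximum is 43 (e.g. 10 + 15 + 18).

43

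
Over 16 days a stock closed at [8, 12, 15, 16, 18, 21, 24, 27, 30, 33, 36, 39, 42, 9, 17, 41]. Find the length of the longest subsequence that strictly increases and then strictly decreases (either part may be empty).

14

inc[i] = longest strictly increasing subsequence ending at i; dec[i] = longest strictly decreasing subsequence starting at i:
i:      1  2  3  4  5  6  7  8  9 10 11 12 13 14 15 16
a[i]:   8 12 15 16 18 21 24 27 30 33 36 39 42  9 17 41
inc:    1  2  3  4  5  6  7  8  9 10 11 12 13  2  5 13
dec:    1  2  2  2  2  2  2  2  2  2  2  2  2  1  1  1
Best peak at i=13 (value 42): inc=13, dec=2, length 13+2−1 = 14.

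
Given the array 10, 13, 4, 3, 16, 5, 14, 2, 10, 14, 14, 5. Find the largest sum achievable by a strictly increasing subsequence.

Let S[i] be the best sum of a strictly increasing subsequence ending at i:
i:      1  2  3  4  5  6  7  8  9 10 11 12
a[i]:  10 13  4  3 16  5 14  2 10 14 14  5
S:     10 23  4  3 39  9 37  2 19 37 37  9
Maximum is 39 (e.g. 10 + 13 + 16).

39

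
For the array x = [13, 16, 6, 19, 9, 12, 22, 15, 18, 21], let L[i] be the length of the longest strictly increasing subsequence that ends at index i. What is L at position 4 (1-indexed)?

3

dp[i] = 1 + max{dp[j] : j<i, x[j]<x[i]} (or 1 if no such j):
i:      1  2  3  4  5  6  7  8  9 10
x[i]:  13 16  6 19  9 12 22 15 18 21
dp:     1  2  1  3  2  3  4  4  5  6
At index 4 the value is 3.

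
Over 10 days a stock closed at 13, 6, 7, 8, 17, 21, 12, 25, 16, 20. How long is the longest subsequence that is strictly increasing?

Track the smallest tail for each achievable length (strict):
13 → extends → [13]
6 → replaces 13 → [6]
7 → extends → [6, 7]
8 → extends → [6, 7, 8]
17 → extends → [6, 7, 8, 17]
21 → extends → [6, 7, 8, 17, 21]
12 → replaces 17 → [6, 7, 8, 12, 21]
25 → extends → [6, 7, 8, 12, 21, 25]
16 → replaces 21 → [6, 7, 8, 12, 16, 25]
20 → replaces 25 → [6, 7, 8, 12, 16, 20]
Six tails, so the longest strictly increasing subsequence has length 6 (e.g. 6, 7, 8, 17, 21, 25).

6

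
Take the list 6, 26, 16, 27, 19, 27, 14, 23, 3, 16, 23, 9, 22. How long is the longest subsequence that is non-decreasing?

5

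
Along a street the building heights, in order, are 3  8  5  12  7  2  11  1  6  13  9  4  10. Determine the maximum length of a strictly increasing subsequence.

5

Let dp[i] be the length of the longest such subsequence ending at index i:
i:      1  2  3  4  5  6  7  8  9 10 11 12 13
a[i]:   3  8  5 12  7  2 11  1  6 13  9  4 10
dp:     1  2  2  3  3  1  4  1  3  5  4  2  5
Maximum dp value is 5.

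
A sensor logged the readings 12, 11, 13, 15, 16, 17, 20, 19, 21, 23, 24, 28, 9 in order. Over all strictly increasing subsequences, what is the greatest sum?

189

Let S[i] be the best sum of a strictly increasing subsequence ending at i:
i:       1   2   3   4   5   6   7   8   9  10  11  12  13
a[i]:   12  11  13  15  16  17  20  19  21  23  24  28   9
S:      12  11  25  40  56  73  93  92 114 137 161 189   9
Maximum is 189 (e.g. 12 + 13 + 15 + 16 + 17 + 20 + 21 + 23 + 24 + 28).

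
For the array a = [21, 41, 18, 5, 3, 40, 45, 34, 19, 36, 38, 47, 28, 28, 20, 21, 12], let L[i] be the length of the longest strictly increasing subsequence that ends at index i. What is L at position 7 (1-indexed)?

3

dp[i] = 1 + max{dp[j] : j<i, a[j]<a[i]} (or 1 if no such j):
i:      1  2  3  4  5  6  7  8  9 10 11 12 13 14 15 16 17
a[i]:  21 41 18  5  3 40 45 34 19 36 38 47 28 28 20 21 12
dp:     1  2  1  1  1  2  3  2  2  3  4  5  3  3  3  4  2
At index 7 the value is 3.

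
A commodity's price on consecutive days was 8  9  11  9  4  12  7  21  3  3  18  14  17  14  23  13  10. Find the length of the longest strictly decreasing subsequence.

Let dp[i] be the longest strictly decreasing subsequence ending at i:
i:      1  2  3  4  5  6  7  8  9 10 11 12 13 14 15 16 17
a[i]:   8  9 11  9  4 12  7 21  3  3 18 14 17 14 23 13 10
dp:     1  1  1  2  3  1  3  1  4  4  2  3  3  4  1  5  6
Maximum is 6.

6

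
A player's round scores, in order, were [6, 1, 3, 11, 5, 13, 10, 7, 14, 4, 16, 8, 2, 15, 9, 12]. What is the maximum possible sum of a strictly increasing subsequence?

60

Let S[i] be the best sum of a strictly increasing subsequence ending at i:
i:      1  2  3  4  5  6  7  8  9 10 11 12 13 14 15 16
a[i]:   6  1  3 11  5 13 10  7 14  4 16  8  2 15  9 12
S:      6  1  4 17  9 30 19 16 44  8 60 24  3 59 33 45
Maximum is 60 (e.g. 6 + 11 + 13 + 14 + 16).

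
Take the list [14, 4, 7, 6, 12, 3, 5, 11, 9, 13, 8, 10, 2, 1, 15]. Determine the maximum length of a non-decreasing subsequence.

5

Let dp[i] be the length of the longest such subsequence ending at index i:
i:      1  2  3  4  5  6  7  8  9 10 11 12 13 14 15
a[i]:  14  4  7  6 12  3  5 11  9 13  8 10  2  1 15
dp:     1  1  2  2  3  1  2  3  3  4  3  4  1  1  5
Maximum dp value is 5.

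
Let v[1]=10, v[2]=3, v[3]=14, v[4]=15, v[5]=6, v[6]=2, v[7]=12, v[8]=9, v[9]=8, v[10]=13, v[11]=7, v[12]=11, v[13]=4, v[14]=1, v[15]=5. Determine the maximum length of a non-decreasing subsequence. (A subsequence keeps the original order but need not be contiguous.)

Let dp[i] be the length of the longest such subsequence ending at index i:
i:      1  2  3  4  5  6  7  8  9 10 11 12 13 14 15
v[i]:  10  3 14 15  6  2 12  9  8 13  7 11  4  1  5
dp:     1  1  2  3  2  1  3  3  3  4  3  4  2  1  3
Maximum dp value is 4.

4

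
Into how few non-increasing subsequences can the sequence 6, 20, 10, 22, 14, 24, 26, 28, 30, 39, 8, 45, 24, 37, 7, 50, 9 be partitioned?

10

The minimum number of non-increasing subsequences covering a sequence equals the length of its longest strictly increasing subsequence.
LIS length is 10 (e.g. 6, 20, 22, 24, 26, 28, 30, 39, 45, 50), so 10 piles are needed.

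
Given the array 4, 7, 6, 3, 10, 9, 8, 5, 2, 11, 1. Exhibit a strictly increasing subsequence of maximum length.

4, 7, 10, 11

Patience tails give the LIS length; then backtrack through the dp parents:
4 → extends → [4]
7 → extends → [4, 7]
6 → replaces 7 → [4, 6]
3 → replaces 4 → [3, 6]
10 → extends → [3, 6, 10]
9 → replaces 10 → [3, 6, 9]
8 → replaces 9 → [3, 6, 8]
5 → replaces 6 → [3, 5, 8]
2 → replaces 3 → [2, 5, 8]
11 → extends → [2, 5, 8, 11]
1 → replaces 2 → [1, 5, 8, 11]
Length 4; one witness is 4, 7, 10, 11.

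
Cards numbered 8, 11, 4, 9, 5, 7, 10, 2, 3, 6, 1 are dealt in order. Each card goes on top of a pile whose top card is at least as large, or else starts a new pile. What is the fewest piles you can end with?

4

The minimum number of non-increasing subsequences covering a sequence equals the length of its longest strictly increasing subsequence.
LIS length is 4 (e.g. 4, 5, 7, 10), so 4 piles are needed.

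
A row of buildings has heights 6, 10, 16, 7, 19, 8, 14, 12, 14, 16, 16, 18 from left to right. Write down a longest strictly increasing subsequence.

6, 7, 8, 12, 14, 16, 18

Patience tails give the LIS length; then backtrack through the dp parents:
6 → extends → [6]
10 → extends → [6, 10]
16 → extends → [6, 10, 16]
7 → replaces 10 → [6, 7, 16]
19 → extends → [6, 7, 16, 19]
8 → replaces 16 → [6, 7, 8, 19]
14 → replaces 19 → [6, 7, 8, 14]
12 → replaces 14 → [6, 7, 8, 12]
14 → extends → [6, 7, 8, 12, 14]
16 → extends → [6, 7, 8, 12, 14, 16]
16 → already a tail → [6, 7, 8, 12, 14, 16]
18 → extends → [6, 7, 8, 12, 14, 16, 18]
Length 7; one witness is 6, 7, 8, 12, 14, 16, 18.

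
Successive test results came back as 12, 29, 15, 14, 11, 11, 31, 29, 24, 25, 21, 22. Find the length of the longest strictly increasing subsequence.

4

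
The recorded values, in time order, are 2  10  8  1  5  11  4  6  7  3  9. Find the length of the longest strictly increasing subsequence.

Let dp[i] be the length of the longest such subsequence ending at index i:
i:      1  2  3  4  5  6  7  8  9 10 11
a[i]:   2 10  8  1  5 11  4  6  7  3  9
dp:     1  2  2  1  2  3  2  3  4  2  5
Maximum dp value is 5.

5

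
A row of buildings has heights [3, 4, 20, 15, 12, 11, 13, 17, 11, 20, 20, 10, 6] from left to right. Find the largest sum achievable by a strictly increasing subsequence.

Let S[i] be the best sum of a strictly increasing subsequence ending at i:
i:      1  2  3  4  5  6  7  8  9 10 11 12 13
a[i]:   3  4 20 15 12 11 13 17 11 20 20 10  6
S:      3  7 27 22 19 18 32 49 18 69 69 17 13
Maximum is 69 (e.g. 3 + 4 + 12 + 13 + 17 + 20).

69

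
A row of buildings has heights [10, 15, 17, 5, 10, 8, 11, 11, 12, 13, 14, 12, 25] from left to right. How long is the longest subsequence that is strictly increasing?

7

Track the smallest tail for each achievable length (strict):
10 → extends → [10]
15 → extends → [10, 15]
17 → extends → [10, 15, 17]
5 → replaces 10 → [5, 15, 17]
10 → replaces 15 → [5, 10, 17]
8 → replaces 10 → [5, 8, 17]
11 → replaces 17 → [5, 8, 11]
11 → already a tail → [5, 8, 11]
12 → extends → [5, 8, 11, 12]
13 → extends → [5, 8, 11, 12, 13]
14 → extends → [5, 8, 11, 12, 13, 14]
12 → already a tail → [5, 8, 11, 12, 13, 14]
25 → extends → [5, 8, 11, 12, 13, 14, 25]
Seven tails, so the longest strictly increasing subsequence has length 7 (e.g. 5, 10, 11, 12, 13, 14, 25).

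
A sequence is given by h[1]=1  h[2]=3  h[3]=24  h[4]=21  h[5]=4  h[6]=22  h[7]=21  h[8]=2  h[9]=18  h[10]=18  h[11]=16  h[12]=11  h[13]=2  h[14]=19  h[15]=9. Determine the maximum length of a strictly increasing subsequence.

5

Let dp[i] be the length of the longest such subsequence ending at index i:
i:      1  2  3  4  5  6  7  8  9 10 11 12 13 14 15
h[i]:   1  3 24 21  4 22 21  2 18 18 16 11  2 19  9
dp:     1  2  3  3  3  4  4  2  4  4  4  4  2  5  4
Maximum dp value is 5.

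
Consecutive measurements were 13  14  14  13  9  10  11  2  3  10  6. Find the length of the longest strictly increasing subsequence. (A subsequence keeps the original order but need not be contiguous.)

Let dp[i] be the length of the longest such subsequence ending at index i:
i:      1  2  3  4  5  6  7  8  9 10 11
a[i]:  13 14 14 13  9 10 11  2  3 10  6
dp:     1  2  2  1  1  2  3  1  2  3  3
Maximum dp value is 3.

3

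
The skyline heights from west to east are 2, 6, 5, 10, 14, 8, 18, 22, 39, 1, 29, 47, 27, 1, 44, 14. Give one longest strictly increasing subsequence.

2, 6, 10, 14, 18, 22, 39, 47

Patience tails give the LIS length; then backtrack through the dp parents:
2 → extends → [2]
6 → extends → [2, 6]
5 → replaces 6 → [2, 5]
10 → extends → [2, 5, 10]
14 → extends → [2, 5, 10, 14]
8 → replaces 10 → [2, 5, 8, 14]
18 → extends → [2, 5, 8, 14, 18]
22 → extends → [2, 5, 8, 14, 18, 22]
39 → extends → [2, 5, 8, 14, 18, 22, 39]
1 → replaces 2 → [1, 5, 8, 14, 18, 22, 39]
29 → replaces 39 → [1, 5, 8, 14, 18, 22, 29]
47 → extends → [1, 5, 8, 14, 18, 22, 29, 47]
27 → replaces 29 → [1, 5, 8, 14, 18, 22, 27, 47]
1 → already a tail → [1, 5, 8, 14, 18, 22, 27, 47]
44 → replaces 47 → [1, 5, 8, 14, 18, 22, 27, 44]
14 → already a tail → [1, 5, 8, 14, 18, 22, 27, 44]
Length 8; one witness is 2, 6, 10, 14, 18, 22, 39, 47.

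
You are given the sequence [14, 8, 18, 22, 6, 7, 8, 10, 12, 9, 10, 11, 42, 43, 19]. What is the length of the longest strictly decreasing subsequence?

3

Negate each value so 'decreasing' becomes 'increasing', then run patience tails on the negated sequence:
-14 → extends → [-14]
-8 → extends → [-14, -8]
-18 → replaces -14 → [-18, -8]
-22 → replaces -18 → [-22, -8]
-6 → extends → [-22, -8, -6]
-7 → replaces -6 → [-22, -8, -7]
-8 → already a tail → [-22, -8, -7]
-10 → replaces -8 → [-22, -10, -7]
-12 → replaces -10 → [-22, -12, -7]
-9 → replaces -7 → [-22, -12, -9]
-10 → replaces -9 → [-22, -12, -10]
-11 → replaces -10 → [-22, -12, -11]
-42 → replaces -22 → [-42, -12, -11]
-43 → replaces -42 → [-43, -12, -11]
-19 → replaces -12 → [-43, -19, -11]
Three tails, so the longest strictly decreasing subsequence of the original has length 3.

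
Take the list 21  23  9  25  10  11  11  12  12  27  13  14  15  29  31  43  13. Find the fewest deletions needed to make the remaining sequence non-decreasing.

Fewest deletions = n − (longest non-decreasing subsequence).
i:      1  2  3  4  5  6  7  8  9 10 11 12 13 14 15 16 17
a[i]:  21 23  9 25 10 11 11 12 12 27 13 14 15 29 31 43 13
dp:     1  2  1  3  2  3  4  5  6  7  7  8  9 10 11 12  8
max dp = 12, so deletions = 17 − 12 = 5.

5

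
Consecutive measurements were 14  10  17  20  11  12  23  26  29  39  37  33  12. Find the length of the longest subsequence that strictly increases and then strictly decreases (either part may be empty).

inc[i] = longest strictly increasing subsequence ending at i; dec[i] = longest strictly decreasing subsequence starting at i:
i:      1  2  3  4  5  6  7  8  9 10 11 12 13
a[i]:  14 10 17 20 11 12 23 26 29 39 37 33 12
inc:    1  1  2  3  2  3  4  5  6  7  7  7  3
dec:    2  1  2  2  1  1  2  2  2  4  3  2  1
Best peak at i=10 (value 39): inc=7, dec=4, length 7+4−1 = 10.

10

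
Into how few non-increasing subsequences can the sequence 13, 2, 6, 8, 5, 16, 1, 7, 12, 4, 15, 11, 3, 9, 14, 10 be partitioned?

5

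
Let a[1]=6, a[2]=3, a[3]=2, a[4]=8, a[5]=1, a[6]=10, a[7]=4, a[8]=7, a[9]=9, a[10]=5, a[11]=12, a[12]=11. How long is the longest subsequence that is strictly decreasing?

4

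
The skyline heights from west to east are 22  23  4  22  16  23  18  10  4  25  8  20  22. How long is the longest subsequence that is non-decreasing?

5

Track the smallest tail for each achievable length (allowing ties):
22 → extends → [22]
23 → extends → [22, 23]
4 → replaces 22 → [4, 23]
22 → replaces 23 → [4, 22]
16 → replaces 22 → [4, 16]
23 → extends → [4, 16, 23]
18 → replaces 23 → [4, 16, 18]
10 → replaces 16 → [4, 10, 18]
4 → replaces 10 → [4, 4, 18]
25 → extends → [4, 4, 18, 25]
8 → replaces 18 → [4, 4, 8, 25]
20 → replaces 25 → [4, 4, 8, 20]
22 → extends → [4, 4, 8, 20, 22]
Five tails, so the longest non-decreasing subsequence has length 5 (e.g. 4, 16, 18, 20, 22).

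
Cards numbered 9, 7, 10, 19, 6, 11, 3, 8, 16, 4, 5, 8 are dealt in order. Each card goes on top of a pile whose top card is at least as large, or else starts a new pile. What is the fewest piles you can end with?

4

Place each on the leftmost legal pile:
9 → new pile 1 (tops now [9])
7 → pile 1 (tops now [7])
10 → new pile 2 (tops now [7, 10])
19 → new pile 3 (tops now [7, 10, 19])
6 → pile 1 (tops now [6, 10, 19])
11 → pile 3 (tops now [6, 10, 11])
3 → pile 1 (tops now [3, 10, 11])
8 → pile 2 (tops now [3, 8, 11])
16 → new pile 4 (tops now [3, 8, 11, 16])
4 → pile 2 (tops now [3, 4, 11, 16])
5 → pile 3 (tops now [3, 4, 5, 16])
8 → pile 4 (tops now [3, 4, 5, 8])
Four piles.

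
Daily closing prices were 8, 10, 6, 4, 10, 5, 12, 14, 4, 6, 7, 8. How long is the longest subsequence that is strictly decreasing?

Let dp[i] be the longest strictly decreasing subsequence ending at i:
i:      1  2  3  4  5  6  7  8  9 10 11 12
a[i]:   8 10  6  4 10  5 12 14  4  6  7  8
dp:     1  1  2  3  1  3  1  1  4  2  2  2
Maximum is 4.

4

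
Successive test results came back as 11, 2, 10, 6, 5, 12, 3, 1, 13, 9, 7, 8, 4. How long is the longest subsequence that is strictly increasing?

Track the smallest tail for each achievable length (strict):
11 → extends → [11]
2 → replaces 11 → [2]
10 → extends → [2, 10]
6 → replaces 10 → [2, 6]
5 → replaces 6 → [2, 5]
12 → extends → [2, 5, 12]
3 → replaces 5 → [2, 3, 12]
1 → replaces 2 → [1, 3, 12]
13 → extends → [1, 3, 12, 13]
9 → replaces 12 → [1, 3, 9, 13]
7 → replaces 9 → [1, 3, 7, 13]
8 → replaces 13 → [1, 3, 7, 8]
4 → replaces 7 → [1, 3, 4, 8]
Four tails, so the longest strictly increasing subsequence has length 4 (e.g. 2, 10, 12, 13).

4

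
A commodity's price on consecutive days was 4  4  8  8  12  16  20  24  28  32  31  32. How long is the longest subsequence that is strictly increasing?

Track the smallest tail for each achievable length (strict):
4 → extends → [4]
4 → already a tail → [4]
8 → extends → [4, 8]
8 → already a tail → [4, 8]
12 → extends → [4, 8, 12]
16 → extends → [4, 8, 12, 16]
20 → extends → [4, 8, 12, 16, 20]
24 → extends → [4, 8, 12, 16, 20, 24]
28 → extends → [4, 8, 12, 16, 20, 24, 28]
32 → extends → [4, 8, 12, 16, 20, 24, 28, 32]
31 → replaces 32 → [4, 8, 12, 16, 20, 24, 28, 31]
32 → extends → [4, 8, 12, 16, 20, 24, 28, 31, 32]
Nine tails, so the longest strictly increasing subsequence has length 9 (e.g. 4, 8, 12, 16, 20, 24, 28, 31, 32).

9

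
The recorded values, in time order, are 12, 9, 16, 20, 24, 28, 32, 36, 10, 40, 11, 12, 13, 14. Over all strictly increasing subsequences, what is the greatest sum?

208

Let S[i] be the best sum of a strictly increasing subsequence ending at i:
i:       1   2   3   4   5   6   7   8   9  10  11  12  13  14
a[i]:   12   9  16  20  24  28  32  36  10  40  11  12  13  14
S:      12   9  28  48  72 100 132 168  19 208  30  42  55  69
Maximum is 208 (e.g. 12 + 16 + 20 + 24 + 28 + 32 + 36 + 40).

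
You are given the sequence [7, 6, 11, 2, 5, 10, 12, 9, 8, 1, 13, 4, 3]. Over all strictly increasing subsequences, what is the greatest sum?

Let S[i] be the best sum of a strictly increasing subsequence ending at i:
i:      1  2  3  4  5  6  7  8  9 10 11 12 13
a[i]:   7  6 11  2  5 10 12  9  8  1 13  4  3
S:      7  6 18  2  7 17 30 16 15  1 43  6  5
Maximum is 43 (e.g. 7 + 11 + 12 + 13).

43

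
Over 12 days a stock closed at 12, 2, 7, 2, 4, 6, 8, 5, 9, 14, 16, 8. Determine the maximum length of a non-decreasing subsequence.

8

Let dp[i] be the length of the longest such subsequence ending at index i:
i:      1  2  3  4  5  6  7  8  9 10 11 12
a[i]:  12  2  7  2  4  6  8  5  9 14 16  8
dp:     1  1  2  2  3  4  5  4  6  7  8  6
Maximum dp value is 8.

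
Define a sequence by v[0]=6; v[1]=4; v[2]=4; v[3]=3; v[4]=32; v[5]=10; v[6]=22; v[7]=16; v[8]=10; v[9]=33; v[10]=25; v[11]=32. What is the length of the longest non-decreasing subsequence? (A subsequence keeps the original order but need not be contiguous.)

Track the smallest tail for each achievable length (allowing ties):
6 → extends → [6]
4 → replaces 6 → [4]
4 → extends → [4, 4]
3 → replaces 4 → [3, 4]
32 → extends → [3, 4, 32]
10 → replaces 32 → [3, 4, 10]
22 → extends → [3, 4, 10, 22]
16 → replaces 22 → [3, 4, 10, 16]
10 → replaces 16 → [3, 4, 10, 10]
33 → extends → [3, 4, 10, 10, 33]
25 → replaces 33 → [3, 4, 10, 10, 25]
32 → extends → [3, 4, 10, 10, 25, 32]
Six tails, so the longest non-decreasing subsequence has length 6 (e.g. 4, 4, 10, 22, 25, 32).

6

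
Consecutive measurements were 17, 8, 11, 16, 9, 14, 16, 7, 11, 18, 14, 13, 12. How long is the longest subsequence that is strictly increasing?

Track the smallest tail for each achievable length (strict):
17 → extends → [17]
8 → replaces 17 → [8]
11 → extends → [8, 11]
16 → extends → [8, 11, 16]
9 → replaces 11 → [8, 9, 16]
14 → replaces 16 → [8, 9, 14]
16 → extends → [8, 9, 14, 16]
7 → replaces 8 → [7, 9, 14, 16]
11 → replaces 14 → [7, 9, 11, 16]
18 → extends → [7, 9, 11, 16, 18]
14 → replaces 16 → [7, 9, 11, 14, 18]
13 → replaces 14 → [7, 9, 11, 13, 18]
12 → replaces 13 → [7, 9, 11, 12, 18]
Five tails, so the longest strictly increasing subsequence has length 5 (e.g. 8, 11, 14, 16, 18).

5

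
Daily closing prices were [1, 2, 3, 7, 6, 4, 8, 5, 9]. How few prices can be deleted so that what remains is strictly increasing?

Fewest deletions = n − (longest strictly increasing subsequence).
i:     1 2 3 4 5 6 7 8 9
a[i]:  1 2 3 7 6 4 8 5 9
dp:    1 2 3 4 4 4 5 5 6
max dp = 6, so deletions = 9 − 6 = 3.

3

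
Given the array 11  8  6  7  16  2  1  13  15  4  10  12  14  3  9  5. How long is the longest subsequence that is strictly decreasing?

Negate each value so 'decreasing' becomes 'increasing', then run patience tails on the negated sequence:
-11 → extends → [-11]
-8 → extends → [-11, -8]
-6 → extends → [-11, -8, -6]
-7 → replaces -6 → [-11, -8, -7]
-16 → replaces -11 → [-16, -8, -7]
-2 → extends → [-16, -8, -7, -2]
-1 → extends → [-16, -8, -7, -2, -1]
-13 → replaces -8 → [-16, -13, -7, -2, -1]
-15 → replaces -13 → [-16, -15, -7, -2, -1]
-4 → replaces -2 → [-16, -15, -7, -4, -1]
-10 → replaces -7 → [-16, -15, -10, -4, -1]
-12 → replaces -10 → [-16, -15, -12, -4, -1]
-14 → replaces -12 → [-16, -15, -14, -4, -1]
-3 → replaces -1 → [-16, -15, -14, -4, -3]
-9 → replaces -4 → [-16, -15, -14, -9, -3]
-5 → replaces -3 → [-16, -15, -14, -9, -5]
Five tails, so the longest strictly decreasing subsequence of the original has length 5.

5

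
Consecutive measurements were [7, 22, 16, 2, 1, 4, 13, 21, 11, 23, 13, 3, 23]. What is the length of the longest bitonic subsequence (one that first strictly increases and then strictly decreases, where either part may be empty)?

7

inc[i] = longest strictly increasing subsequence ending at i; dec[i] = longest strictly decreasing subsequence starting at i:
i:      1  2  3  4  5  6  7  8  9 10 11 12 13
a[i]:   7 22 16  2  1  4 13 21 11 23 13  3 23
inc:    1  2  2  1  1  2  3  4  3  5  4  2  5
dec:    3  5  4  2  1  2  3  3  2  3  2  1  1
Best peak at i=10 (value 23): inc=5, dec=3, length 5+3−1 = 7.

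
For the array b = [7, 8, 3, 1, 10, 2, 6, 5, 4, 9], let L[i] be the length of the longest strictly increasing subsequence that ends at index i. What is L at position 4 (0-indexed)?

3

dp[i] = 1 + max{dp[j] : j<i, b[j]<b[i]} (or 1 if no such j):
i:      0  1  2  3  4  5  6  7  8  9
b[i]:   7  8  3  1 10  2  6  5  4  9
dp:     1  2  1  1  3  2  3  3  3  4
At index 4 the value is 3.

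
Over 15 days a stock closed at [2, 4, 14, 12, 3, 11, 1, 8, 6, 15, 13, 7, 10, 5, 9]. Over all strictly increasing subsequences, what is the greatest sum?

Let S[i] be the best sum of a strictly increasing subsequence ending at i:
i:      1  2  3  4  5  6  7  8  9 10 11 12 13 14 15
a[i]:   2  4 14 12  3 11  1  8  6 15 13  7 10  5  9
S:      2  6 20 18  5 17  1 14 12 35 31 19 29 11 28
Maximum is 35 (e.g. 2 + 4 + 14 + 15).

35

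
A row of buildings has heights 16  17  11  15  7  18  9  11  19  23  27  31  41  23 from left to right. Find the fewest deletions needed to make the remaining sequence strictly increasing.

6

Fewest deletions = n − (longest strictly increasing subsequence).
Patience tails:
16 → extends → [16]
17 → extends → [16, 17]
11 → replaces 16 → [11, 17]
15 → replaces 17 → [11, 15]
7 → replaces 11 → [7, 15]
18 → extends → [7, 15, 18]
9 → replaces 15 → [7, 9, 18]
11 → replaces 18 → [7, 9, 11]
19 → extends → [7, 9, 11, 19]
23 → extends → [7, 9, 11, 19, 23]
27 → extends → [7, 9, 11, 19, 23, 27]
31 → extends → [7, 9, 11, 19, 23, 27, 31]
41 → extends → [7, 9, 11, 19, 23, 27, 31, 41]
23 → already a tail → [7, 9, 11, 19, 23, 27, 31, 41]
Longest strictly increasing subsequence has length 8, so deletions = 14 − 8 = 6.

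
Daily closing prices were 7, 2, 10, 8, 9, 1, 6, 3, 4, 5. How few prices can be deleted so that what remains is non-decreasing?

6

Fewest deletions = n − (longest non-decreasing subsequence).
i:      1  2  3  4  5  6  7  8  9 10
a[i]:   7  2 10  8  9  1  6  3  4  5
dp:     1  1  2  2  3  1  2  2  3  4
max dp = 4, so deletions = 10 − 4 = 6.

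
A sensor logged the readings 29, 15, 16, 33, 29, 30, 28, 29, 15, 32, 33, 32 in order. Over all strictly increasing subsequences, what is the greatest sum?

155

Let S[i] be the best sum of a strictly increasing subsequence ending at i:
i:       1   2   3   4   5   6   7   8   9  10  11  12
a[i]:   29  15  16  33  29  30  28  29  15  32  33  32
S:      29  15  31  64  60  90  59  88  15 122 155 122
Maximum is 155 (e.g. 15 + 16 + 29 + 30 + 32 + 33).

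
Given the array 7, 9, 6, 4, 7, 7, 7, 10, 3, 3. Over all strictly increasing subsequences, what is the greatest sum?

26

Let S[i] be the best sum of a strictly increasing subsequence ending at i:
i:      1  2  3  4  5  6  7  8  9 10
a[i]:   7  9  6  4  7  7  7 10  3  3
S:      7 16  6  4 13 13 13 26  3  3
Maximum is 26 (e.g. 7 + 9 + 10).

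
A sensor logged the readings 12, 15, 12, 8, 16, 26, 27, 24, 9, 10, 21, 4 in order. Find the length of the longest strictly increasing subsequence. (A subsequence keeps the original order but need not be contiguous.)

5

Track the smallest tail for each achievable length (strict):
12 → extends → [12]
15 → extends → [12, 15]
12 → already a tail → [12, 15]
8 → replaces 12 → [8, 15]
16 → extends → [8, 15, 16]
26 → extends → [8, 15, 16, 26]
27 → extends → [8, 15, 16, 26, 27]
24 → replaces 26 → [8, 15, 16, 24, 27]
9 → replaces 15 → [8, 9, 16, 24, 27]
10 → replaces 16 → [8, 9, 10, 24, 27]
21 → replaces 24 → [8, 9, 10, 21, 27]
4 → replaces 8 → [4, 9, 10, 21, 27]
Five tails, so the longest strictly increasing subsequence has length 5 (e.g. 12, 15, 16, 26, 27).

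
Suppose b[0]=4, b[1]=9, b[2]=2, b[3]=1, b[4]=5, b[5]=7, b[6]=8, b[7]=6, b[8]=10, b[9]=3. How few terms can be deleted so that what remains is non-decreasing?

5

Fewest deletions = n − (longest non-decreasing subsequence).
i:      0  1  2  3  4  5  6  7  8  9
b[i]:   4  9  2  1  5  7  8  6 10  3
dp:     1  2  1  1  2  3  4  3  5  2
max dp = 5, so deletions = 10 − 5 = 5.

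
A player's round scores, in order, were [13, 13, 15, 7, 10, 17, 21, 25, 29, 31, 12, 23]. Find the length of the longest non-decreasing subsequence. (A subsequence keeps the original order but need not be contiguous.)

Track the smallest tail for each achievable length (allowing ties):
13 → extends → [13]
13 → extends → [13, 13]
15 → extends → [13, 13, 15]
7 → replaces 13 → [7, 13, 15]
10 → replaces 13 → [7, 10, 15]
17 → extends → [7, 10, 15, 17]
21 → extends → [7, 10, 15, 17, 21]
25 → extends → [7, 10, 15, 17, 21, 25]
29 → extends → [7, 10, 15, 17, 21, 25, 29]
31 → extends → [7, 10, 15, 17, 21, 25, 29, 31]
12 → replaces 15 → [7, 10, 12, 17, 21, 25, 29, 31]
23 → replaces 25 → [7, 10, 12, 17, 21, 23, 29, 31]
Eight tails, so the longest non-decreasing subsequence has length 8 (e.g. 13, 13, 15, 17, 21, 25, 29, 31).

8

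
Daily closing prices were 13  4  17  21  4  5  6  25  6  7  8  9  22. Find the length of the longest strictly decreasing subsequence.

Let dp[i] be the longest strictly decreasing subsequence ending at i:
i:      1  2  3  4  5  6  7  8  9 10 11 12 13
a[i]:  13  4 17 21  4  5  6 25  6  7  8  9 22
dp:     1  2  1  1  2  2  2  1  2  2  2  2  2
Maximum is 2.

2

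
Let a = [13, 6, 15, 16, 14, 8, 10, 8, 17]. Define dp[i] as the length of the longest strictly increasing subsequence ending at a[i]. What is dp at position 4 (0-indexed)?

dp[i] = 1 + max{dp[j] : j<i, a[j]<a[i]} (or 1 if no such j):
i:      0  1  2  3  4  5  6  7  8
a[i]:  13  6 15 16 14  8 10  8 17
dp:     1  1  2  3  2  2  3  2  4
At index 4 the value is 2.

2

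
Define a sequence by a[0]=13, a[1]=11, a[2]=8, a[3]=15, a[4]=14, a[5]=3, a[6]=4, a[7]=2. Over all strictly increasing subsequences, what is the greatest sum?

28

Let S[i] be the best sum of a strictly increasing subsequence ending at i:
i:      0  1  2  3  4  5  6  7
a[i]:  13 11  8 15 14  3  4  2
S:     13 11  8 28 27  3  7  2
Maximum is 28 (e.g. 13 + 15).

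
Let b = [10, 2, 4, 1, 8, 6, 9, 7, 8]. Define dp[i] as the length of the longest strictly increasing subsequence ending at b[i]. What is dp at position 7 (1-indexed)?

4

dp[i] = 1 + max{dp[j] : j<i, b[j]<b[i]} (or 1 if no such j):
i:      1  2  3  4  5  6  7  8  9
b[i]:  10  2  4  1  8  6  9  7  8
dp:     1  1  2  1  3  3  4  4  5
At index 7 the value is 4.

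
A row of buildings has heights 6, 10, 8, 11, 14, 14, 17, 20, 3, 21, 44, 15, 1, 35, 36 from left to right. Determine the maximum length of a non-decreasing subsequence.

10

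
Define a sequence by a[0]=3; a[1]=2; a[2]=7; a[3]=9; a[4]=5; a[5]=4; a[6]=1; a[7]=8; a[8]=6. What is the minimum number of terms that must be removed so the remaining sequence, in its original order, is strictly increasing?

Fewest deletions = n − (longest strictly increasing subsequence).
Patience tails:
3 → extends → [3]
2 → replaces 3 → [2]
7 → extends → [2, 7]
9 → extends → [2, 7, 9]
5 → replaces 7 → [2, 5, 9]
4 → replaces 5 → [2, 4, 9]
1 → replaces 2 → [1, 4, 9]
8 → replaces 9 → [1, 4, 8]
6 → replaces 8 → [1, 4, 6]
Longest strictly increasing subsequence has length 3, so deletions = 9 − 3 = 6.

6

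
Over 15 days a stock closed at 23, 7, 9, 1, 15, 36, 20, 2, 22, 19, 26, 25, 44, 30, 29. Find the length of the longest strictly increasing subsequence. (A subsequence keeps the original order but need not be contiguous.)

7

Let dp[i] be the length of the longest such subsequence ending at index i:
i:      1  2  3  4  5  6  7  8  9 10 11 12 13 14 15
a[i]:  23  7  9  1 15 36 20  2 22 19 26 25 44 30 29
dp:     1  1  2  1  3  4  4  2  5  4  6  6  7  7  7
Maximum dp value is 7.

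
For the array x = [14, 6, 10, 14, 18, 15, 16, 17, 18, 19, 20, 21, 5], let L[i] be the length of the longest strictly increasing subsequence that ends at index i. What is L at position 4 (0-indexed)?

4

dp[i] = 1 + max{dp[j] : j<i, x[j]<x[i]} (or 1 if no such j):
i:      0  1  2  3  4  5  6  7  8  9 10 11 12
x[i]:  14  6 10 14 18 15 16 17 18 19 20 21  5
dp:     1  1  2  3  4  4  5  6  7  8  9 10  1
At index 4 the value is 4.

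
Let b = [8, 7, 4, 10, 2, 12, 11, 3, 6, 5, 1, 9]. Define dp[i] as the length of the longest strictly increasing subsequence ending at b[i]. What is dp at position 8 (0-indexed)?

3

dp[i] = 1 + max{dp[j] : j<i, b[j]<b[i]} (or 1 if no such j):
i:      0  1  2  3  4  5  6  7  8  9 10 11
b[i]:   8  7  4 10  2 12 11  3  6  5  1  9
dp:     1  1  1  2  1  3  3  2  3  3  1  4
At index 8 the value is 3.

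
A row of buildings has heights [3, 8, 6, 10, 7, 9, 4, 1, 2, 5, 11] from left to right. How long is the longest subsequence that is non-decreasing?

5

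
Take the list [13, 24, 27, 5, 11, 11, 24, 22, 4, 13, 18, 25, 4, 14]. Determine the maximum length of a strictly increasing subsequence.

Track the smallest tail for each achievable length (strict):
13 → extends → [13]
24 → extends → [13, 24]
27 → extends → [13, 24, 27]
5 → replaces 13 → [5, 24, 27]
11 → replaces 24 → [5, 11, 27]
11 → already a tail → [5, 11, 27]
24 → replaces 27 → [5, 11, 24]
22 → replaces 24 → [5, 11, 22]
4 → replaces 5 → [4, 11, 22]
13 → replaces 22 → [4, 11, 13]
18 → extends → [4, 11, 13, 18]
25 → extends → [4, 11, 13, 18, 25]
4 → already a tail → [4, 11, 13, 18, 25]
14 → replaces 18 → [4, 11, 13, 14, 25]
Five tails, so the longest strictly increasing subsequence has length 5 (e.g. 5, 11, 13, 18, 25).

5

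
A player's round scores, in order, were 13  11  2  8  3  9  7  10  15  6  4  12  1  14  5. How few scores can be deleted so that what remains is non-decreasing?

9

Fewest deletions = n − (longest non-decreasing subsequence).
i:      1  2  3  4  5  6  7  8  9 10 11 12 13 14 15
a[i]:  13 11  2  8  3  9  7 10 15  6  4 12  1 14  5
dp:     1  1  1  2  2  3  3  4  5  3  3  5  1  6  4
max dp = 6, so deletions = 15 − 6 = 9.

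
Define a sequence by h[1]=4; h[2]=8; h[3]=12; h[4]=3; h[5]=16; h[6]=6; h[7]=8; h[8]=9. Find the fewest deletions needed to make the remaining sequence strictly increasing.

Fewest deletions = n − (longest strictly increasing subsequence).
i:      1  2  3  4  5  6  7  8
h[i]:   4  8 12  3 16  6  8  9
dp:     1  2  3  1  4  2  3  4
max dp = 4, so deletions = 8 − 4 = 4.

4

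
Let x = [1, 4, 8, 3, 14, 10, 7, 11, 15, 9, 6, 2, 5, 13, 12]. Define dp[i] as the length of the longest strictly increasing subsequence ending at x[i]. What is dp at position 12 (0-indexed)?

dp[i] = 1 + max{dp[j] : j<i, x[j]<x[i]} (or 1 if no such j):
i:      0  1  2  3  4  5  6  7  8  9 10 11 12 13 14
x[i]:   1  4  8  3 14 10  7 11 15  9  6  2  5 13 12
dp:     1  2  3  2  4  4  3  5  6  4  3  2  3  6  6
At index 12 the value is 3.

3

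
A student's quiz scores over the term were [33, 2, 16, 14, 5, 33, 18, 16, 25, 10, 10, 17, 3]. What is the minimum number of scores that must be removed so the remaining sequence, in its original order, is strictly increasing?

9

Fewest deletions = n − (longest strictly increasing subsequence).
Patience tails:
33 → extends → [33]
2 → replaces 33 → [2]
16 → extends → [2, 16]
14 → replaces 16 → [2, 14]
5 → replaces 14 → [2, 5]
33 → extends → [2, 5, 33]
18 → replaces 33 → [2, 5, 18]
16 → replaces 18 → [2, 5, 16]
25 → extends → [2, 5, 16, 25]
10 → replaces 16 → [2, 5, 10, 25]
10 → already a tail → [2, 5, 10, 25]
17 → replaces 25 → [2, 5, 10, 17]
3 → replaces 5 → [2, 3, 10, 17]
Longest strictly increasing subsequence has length 4, so deletions = 13 − 4 = 9.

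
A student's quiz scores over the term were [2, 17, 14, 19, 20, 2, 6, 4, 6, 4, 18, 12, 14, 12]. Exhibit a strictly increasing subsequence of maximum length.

Patience tails give the LIS length; then backtrack through the dp parents:
2 → extends → [2]
17 → extends → [2, 17]
14 → replaces 17 → [2, 14]
19 → extends → [2, 14, 19]
20 → extends → [2, 14, 19, 20]
2 → already a tail → [2, 14, 19, 20]
6 → replaces 14 → [2, 6, 19, 20]
4 → replaces 6 → [2, 4, 19, 20]
6 → replaces 19 → [2, 4, 6, 20]
4 → already a tail → [2, 4, 6, 20]
18 → replaces 20 → [2, 4, 6, 18]
12 → replaces 18 → [2, 4, 6, 12]
14 → extends → [2, 4, 6, 12, 14]
12 → already a tail → [2, 4, 6, 12, 14]
Length 5; one witness is 2, 4, 6, 12, 14.

2, 4, 6, 12, 14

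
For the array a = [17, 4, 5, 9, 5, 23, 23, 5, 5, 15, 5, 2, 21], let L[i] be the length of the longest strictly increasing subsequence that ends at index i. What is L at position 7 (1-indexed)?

dp[i] = 1 + max{dp[j] : j<i, a[j]<a[i]} (or 1 if no such j):
i:      1  2  3  4  5  6  7  8  9 10 11 12 13
a[i]:  17  4  5  9  5 23 23  5  5 15  5  2 21
dp:     1  1  2  3  2  4  4  2  2  4  2  1  5
At index 7 the value is 4.

4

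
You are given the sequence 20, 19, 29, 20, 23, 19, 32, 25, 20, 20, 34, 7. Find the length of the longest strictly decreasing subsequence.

Negate each value so 'decreasing' becomes 'increasing', then run patience tails on the negated sequence:
-20 → extends → [-20]
-19 → extends → [-20, -19]
-29 → replaces -20 → [-29, -19]
-20 → replaces -19 → [-29, -20]
-23 → replaces -20 → [-29, -23]
-19 → extends → [-29, -23, -19]
-32 → replaces -29 → [-32, -23, -19]
-25 → replaces -23 → [-32, -25, -19]
-20 → replaces -19 → [-32, -25, -20]
-20 → already a tail → [-32, -25, -20]
-34 → replaces -32 → [-34, -25, -20]
-7 → extends → [-34, -25, -20, -7]
Four tails, so the longest strictly decreasing subsequence of the original has length 4.

4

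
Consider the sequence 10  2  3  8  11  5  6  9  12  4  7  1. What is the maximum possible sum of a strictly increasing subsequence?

37

Let S[i] be the best sum of a strictly increasing subsequence ending at i:
i:      1  2  3  4  5  6  7  8  9 10 11 12
a[i]:  10  2  3  8 11  5  6  9 12  4  7  1
S:     10  2  5 13 24 10 16 25 37  9 23  1
Maximum is 37 (e.g. 2 + 3 + 5 + 6 + 9 + 12).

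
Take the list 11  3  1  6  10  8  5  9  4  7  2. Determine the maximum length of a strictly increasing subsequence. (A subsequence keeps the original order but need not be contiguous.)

Let dp[i] be the length of the longest such subsequence ending at index i:
i:      1  2  3  4  5  6  7  8  9 10 11
a[i]:  11  3  1  6 10  8  5  9  4  7  2
dp:     1  1  1  2  3  3  2  4  2  3  2
Maximum dp value is 4.

4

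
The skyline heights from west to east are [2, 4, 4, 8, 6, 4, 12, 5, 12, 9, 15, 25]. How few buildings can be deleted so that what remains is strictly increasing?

Fewest deletions = n − (longest strictly increasing subsequence).
i:      1  2  3  4  5  6  7  8  9 10 11 12
a[i]:   2  4  4  8  6  4 12  5 12  9 15 25
dp:     1  2  2  3  3  2  4  3  4  4  5  6
max dp = 6, so deletions = 12 − 6 = 6.

6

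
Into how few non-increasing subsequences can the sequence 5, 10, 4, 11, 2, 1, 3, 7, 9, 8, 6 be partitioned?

4

The minimum number of non-increasing subsequences covering a sequence equals the length of its longest strictly increasing subsequence.
LIS length is 4 (e.g. 2, 3, 7, 9), so 4 piles are needed.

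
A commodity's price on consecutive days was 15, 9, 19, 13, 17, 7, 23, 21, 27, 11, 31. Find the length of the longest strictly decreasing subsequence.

Negate each value so 'decreasing' becomes 'increasing', then run patience tails on the negated sequence:
-15 → extends → [-15]
-9 → extends → [-15, -9]
-19 → replaces -15 → [-19, -9]
-13 → replaces -9 → [-19, -13]
-17 → replaces -13 → [-19, -17]
-7 → extends → [-19, -17, -7]
-23 → replaces -19 → [-23, -17, -7]
-21 → replaces -17 → [-23, -21, -7]
-27 → replaces -23 → [-27, -21, -7]
-11 → replaces -7 → [-27, -21, -11]
-31 → replaces -27 → [-31, -21, -11]
Three tails, so the longest strictly decreasing subsequence of the original has length 3.

3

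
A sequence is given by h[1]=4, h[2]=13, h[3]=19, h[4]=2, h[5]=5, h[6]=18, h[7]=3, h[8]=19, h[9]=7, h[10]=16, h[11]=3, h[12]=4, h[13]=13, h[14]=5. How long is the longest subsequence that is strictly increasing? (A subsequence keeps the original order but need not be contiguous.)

4

Track the smallest tail for each achievable length (strict):
4 → extends → [4]
13 → extends → [4, 13]
19 → extends → [4, 13, 19]
2 → replaces 4 → [2, 13, 19]
5 → replaces 13 → [2, 5, 19]
18 → replaces 19 → [2, 5, 18]
3 → replaces 5 → [2, 3, 18]
19 → extends → [2, 3, 18, 19]
7 → replaces 18 → [2, 3, 7, 19]
16 → replaces 19 → [2, 3, 7, 16]
3 → already a tail → [2, 3, 7, 16]
4 → replaces 7 → [2, 3, 4, 16]
13 → replaces 16 → [2, 3, 4, 13]
5 → replaces 13 → [2, 3, 4, 5]
Four tails, so the longest strictly increasing subsequence has length 4 (e.g. 4, 13, 18, 19).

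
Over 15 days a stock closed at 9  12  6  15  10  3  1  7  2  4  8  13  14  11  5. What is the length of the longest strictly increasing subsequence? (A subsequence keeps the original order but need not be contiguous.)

6

Let dp[i] be the length of the longest such subsequence ending at index i:
i:      1  2  3  4  5  6  7  8  9 10 11 12 13 14 15
a[i]:   9 12  6 15 10  3  1  7  2  4  8 13 14 11  5
dp:     1  2  1  3  2  1  1  2  2  3  4  5  6  5  4
Maximum dp value is 6.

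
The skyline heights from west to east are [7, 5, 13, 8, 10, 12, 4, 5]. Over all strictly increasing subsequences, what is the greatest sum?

Let S[i] be the best sum of a strictly increasing subsequence ending at i:
i:      1  2  3  4  5  6  7  8
a[i]:   7  5 13  8 10 12  4  5
S:      7  5 20 15 25 37  4  9
Maximum is 37 (e.g. 7 + 8 + 10 + 12).

37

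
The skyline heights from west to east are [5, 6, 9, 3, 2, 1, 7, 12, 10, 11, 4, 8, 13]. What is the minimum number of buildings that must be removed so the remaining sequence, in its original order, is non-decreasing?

Fewest deletions = n − (longest non-decreasing subsequence).
Patience tails:
5 → extends → [5]
6 → extends → [5, 6]
9 → extends → [5, 6, 9]
3 → replaces 5 → [3, 6, 9]
2 → replaces 3 → [2, 6, 9]
1 → replaces 2 → [1, 6, 9]
7 → replaces 9 → [1, 6, 7]
12 → extends → [1, 6, 7, 12]
10 → replaces 12 → [1, 6, 7, 10]
11 → extends → [1, 6, 7, 10, 11]
4 → replaces 6 → [1, 4, 7, 10, 11]
8 → replaces 10 → [1, 4, 7, 8, 11]
13 → extends → [1, 4, 7, 8, 11, 13]
Longest non-decreasing subsequence has length 6, so deletions = 13 − 6 = 7.

7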